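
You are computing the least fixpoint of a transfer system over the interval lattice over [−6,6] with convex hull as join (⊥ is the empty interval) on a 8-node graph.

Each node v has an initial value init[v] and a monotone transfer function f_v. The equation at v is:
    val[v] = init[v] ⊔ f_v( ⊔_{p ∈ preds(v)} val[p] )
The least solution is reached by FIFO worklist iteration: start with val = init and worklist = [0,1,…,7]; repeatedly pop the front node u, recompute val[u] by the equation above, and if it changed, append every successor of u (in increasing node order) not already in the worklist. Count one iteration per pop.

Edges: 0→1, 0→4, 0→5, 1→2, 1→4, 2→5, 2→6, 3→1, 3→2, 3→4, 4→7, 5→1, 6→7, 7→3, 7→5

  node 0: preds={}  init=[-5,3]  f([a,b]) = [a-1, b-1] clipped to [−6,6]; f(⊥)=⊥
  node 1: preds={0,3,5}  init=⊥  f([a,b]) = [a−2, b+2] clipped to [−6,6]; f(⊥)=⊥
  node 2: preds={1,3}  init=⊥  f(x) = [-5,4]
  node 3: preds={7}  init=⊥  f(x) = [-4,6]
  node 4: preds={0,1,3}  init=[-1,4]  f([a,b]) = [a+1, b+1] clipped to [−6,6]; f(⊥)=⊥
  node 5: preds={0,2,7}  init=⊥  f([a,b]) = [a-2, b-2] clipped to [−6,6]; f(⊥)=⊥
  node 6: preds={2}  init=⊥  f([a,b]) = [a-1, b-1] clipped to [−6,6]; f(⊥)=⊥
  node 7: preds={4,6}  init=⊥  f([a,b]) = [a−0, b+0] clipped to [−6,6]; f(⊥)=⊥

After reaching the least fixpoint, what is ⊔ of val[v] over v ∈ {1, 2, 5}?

Worklist (14 pops):
  #1 pop 0: in=⊥ → [-5,3] (no change)
  #2 pop 1: in=[-5,3] → [-6,5] (was ⊥); enqueue []
  #3 pop 2: in=[-6,5] → [-5,4] (was ⊥); enqueue []
  #4 pop 3: in=⊥ → [-4,6] (was ⊥); enqueue [1,2]
  #5 pop 4: in=[-6,6] → [-5,6] (was [-1,4]); enqueue []
  #6 pop 5: in=[-5,4] → [-6,2] (was ⊥); enqueue []
  #7 pop 6: in=[-5,4] → [-6,3] (was ⊥); enqueue []
  #8 pop 7: in=[-6,6] → [-6,6] (was ⊥); enqueue [3,5]
  #9 pop 1: in=[-6,6] → [-6,6] (was [-6,5]); enqueue [4]
  #10 pop 2: in=[-6,6] → [-5,4] (no change)
  #11 pop 3: in=[-6,6] → [-4,6] (no change)
  #12 pop 5: in=[-6,6] → [-6,4] (was [-6,2]); enqueue [1]
  #13 pop 4: in=[-6,6] → [-5,6] (no change)
  #14 pop 1: in=[-6,6] → [-6,6] (no change)

Fixpoint:
  val[0] = [-5,3]
  val[1] = [-6,6]
  val[2] = [-5,4]
  val[3] = [-4,6]
  val[4] = [-5,6]
  val[5] = [-6,4]
  val[6] = [-6,3]
  val[7] = [-6,6]

[-6,6]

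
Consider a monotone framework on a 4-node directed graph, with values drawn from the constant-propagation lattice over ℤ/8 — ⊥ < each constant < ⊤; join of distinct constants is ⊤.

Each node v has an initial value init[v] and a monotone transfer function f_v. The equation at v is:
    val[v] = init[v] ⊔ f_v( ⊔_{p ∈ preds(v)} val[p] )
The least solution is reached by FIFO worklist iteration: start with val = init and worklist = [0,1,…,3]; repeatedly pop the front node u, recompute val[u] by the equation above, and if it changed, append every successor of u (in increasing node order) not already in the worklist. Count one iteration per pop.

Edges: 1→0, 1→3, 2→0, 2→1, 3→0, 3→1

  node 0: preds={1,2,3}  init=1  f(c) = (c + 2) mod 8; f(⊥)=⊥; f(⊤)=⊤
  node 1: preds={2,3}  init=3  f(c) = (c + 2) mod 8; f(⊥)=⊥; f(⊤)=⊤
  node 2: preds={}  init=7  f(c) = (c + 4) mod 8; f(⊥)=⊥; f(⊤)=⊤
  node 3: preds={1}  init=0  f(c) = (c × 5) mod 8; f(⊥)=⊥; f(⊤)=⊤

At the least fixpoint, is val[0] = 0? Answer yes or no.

no

Trace (6 dequeues):
  [1] u=0 | in ⊤ | out ⊤ | prev 1 | push {}
  [2] u=1 | in ⊤ | out ⊤ | prev 3 | push {0}
  [3] u=2 | in ⊥ | out 7 | ==
  [4] u=3 | in ⊤ | out ⊤ | prev 0 | push {1}
  [5] u=0 | in ⊤ | out ⊤ | ==
  [6] u=1 | in ⊤ | out ⊤ | ==

Converged values:
  [0] ⊤
  [1] ⊤
  [2] 7
  [3] ⊤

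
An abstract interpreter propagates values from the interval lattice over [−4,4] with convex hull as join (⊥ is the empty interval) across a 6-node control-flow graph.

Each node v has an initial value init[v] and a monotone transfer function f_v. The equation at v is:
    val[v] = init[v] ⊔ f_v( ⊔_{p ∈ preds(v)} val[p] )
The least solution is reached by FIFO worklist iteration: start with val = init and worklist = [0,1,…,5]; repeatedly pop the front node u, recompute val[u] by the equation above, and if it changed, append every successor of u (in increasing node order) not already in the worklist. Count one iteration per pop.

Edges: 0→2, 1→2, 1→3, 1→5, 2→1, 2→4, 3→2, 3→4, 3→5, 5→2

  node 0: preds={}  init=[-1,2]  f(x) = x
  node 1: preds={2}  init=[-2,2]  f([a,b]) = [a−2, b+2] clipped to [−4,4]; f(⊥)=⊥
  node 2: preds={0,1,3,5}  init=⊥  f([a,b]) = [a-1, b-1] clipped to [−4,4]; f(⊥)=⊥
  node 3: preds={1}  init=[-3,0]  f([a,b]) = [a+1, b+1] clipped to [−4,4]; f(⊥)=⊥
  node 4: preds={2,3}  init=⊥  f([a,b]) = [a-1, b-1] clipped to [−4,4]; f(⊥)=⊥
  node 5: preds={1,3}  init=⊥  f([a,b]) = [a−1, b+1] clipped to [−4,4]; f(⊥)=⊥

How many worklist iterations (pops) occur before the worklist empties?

15

Worklist (15 pops):
  #1 pop 0: in=⊥ → [-1,2] (no change)
  #2 pop 1: in=⊥ → [-2,2] (no change)
  #3 pop 2: in=[-3,2] → [-4,1] (was ⊥); enqueue [1]
  #4 pop 3: in=[-2,2] → [-3,3] (was [-3,0]); enqueue [2]
  #5 pop 4: in=[-4,3] → [-4,2] (was ⊥); enqueue []
  #6 pop 5: in=[-3,3] → [-4,4] (was ⊥); enqueue []
  #7 pop 1: in=[-4,1] → [-4,3] (was [-2,2]); enqueue [3,5]
  #8 pop 2: in=[-4,4] → [-4,3] (was [-4,1]); enqueue [1,4]
  #9 pop 3: in=[-4,3] → [-3,4] (was [-3,3]); enqueue [2]
  #10 pop 5: in=[-4,4] → [-4,4] (no change)
  #11 pop 1: in=[-4,3] → [-4,4] (was [-4,3]); enqueue [3,5]
  #12 pop 4: in=[-4,4] → [-4,3] (was [-4,2]); enqueue []
  #13 pop 2: in=[-4,4] → [-4,3] (no change)
  #14 pop 3: in=[-4,4] → [-3,4] (no change)
  #15 pop 5: in=[-4,4] → [-4,4] (no change)

Fixpoint:
  val[0] = [-1,2]
  val[1] = [-4,4]
  val[2] = [-4,3]
  val[3] = [-3,4]
  val[4] = [-4,3]
  val[5] = [-4,4]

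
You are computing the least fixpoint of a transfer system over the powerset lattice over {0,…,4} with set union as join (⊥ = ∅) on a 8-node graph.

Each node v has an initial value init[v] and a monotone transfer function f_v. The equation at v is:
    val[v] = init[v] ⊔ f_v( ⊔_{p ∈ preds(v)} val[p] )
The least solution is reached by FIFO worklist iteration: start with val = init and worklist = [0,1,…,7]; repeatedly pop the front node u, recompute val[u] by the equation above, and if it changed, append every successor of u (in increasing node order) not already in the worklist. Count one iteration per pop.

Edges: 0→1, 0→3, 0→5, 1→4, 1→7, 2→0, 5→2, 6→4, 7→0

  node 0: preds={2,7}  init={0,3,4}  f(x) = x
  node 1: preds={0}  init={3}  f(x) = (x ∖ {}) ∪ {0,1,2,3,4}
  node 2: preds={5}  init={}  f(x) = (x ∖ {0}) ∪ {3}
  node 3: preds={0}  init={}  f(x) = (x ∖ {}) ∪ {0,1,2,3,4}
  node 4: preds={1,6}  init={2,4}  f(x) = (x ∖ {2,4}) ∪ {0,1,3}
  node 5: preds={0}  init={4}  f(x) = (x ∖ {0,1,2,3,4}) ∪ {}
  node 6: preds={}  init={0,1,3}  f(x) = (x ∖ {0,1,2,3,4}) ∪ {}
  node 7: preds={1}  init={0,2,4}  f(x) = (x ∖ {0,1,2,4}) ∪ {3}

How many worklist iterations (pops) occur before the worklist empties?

9

Trace (9 dequeues):
  [1] u=0 | in {0,2,4} | out {0,2,3,4} | prev {0,3,4} | push {}
  [2] u=1 | in {0,2,3,4} | out {0,1,2,3,4} | prev {3} | push {}
  [3] u=2 | in {4} | out {3,4} | prev {} | push {0}
  [4] u=3 | in {0,2,3,4} | out {0,1,2,3,4} | prev {} | push {}
  [5] u=4 | in {0,1,2,3,4} | out {0,1,2,3,4} | prev {2,4} | push {}
  [6] u=5 | in {0,2,3,4} | out {4} | ==
  [7] u=6 | in {} | out {0,1,3} | ==
  [8] u=7 | in {0,1,2,3,4} | out {0,2,3,4} | prev {0,2,4} | push {}
  [9] u=0 | in {0,2,3,4} | out {0,2,3,4} | ==

Converged values:
  [0] {0,2,3,4}
  [1] {0,1,2,3,4}
  [2] {3,4}
  [3] {0,1,2,3,4}
  [4] {0,1,2,3,4}
  [5] {4}
  [6] {0,1,3}
  [7] {0,2,3,4}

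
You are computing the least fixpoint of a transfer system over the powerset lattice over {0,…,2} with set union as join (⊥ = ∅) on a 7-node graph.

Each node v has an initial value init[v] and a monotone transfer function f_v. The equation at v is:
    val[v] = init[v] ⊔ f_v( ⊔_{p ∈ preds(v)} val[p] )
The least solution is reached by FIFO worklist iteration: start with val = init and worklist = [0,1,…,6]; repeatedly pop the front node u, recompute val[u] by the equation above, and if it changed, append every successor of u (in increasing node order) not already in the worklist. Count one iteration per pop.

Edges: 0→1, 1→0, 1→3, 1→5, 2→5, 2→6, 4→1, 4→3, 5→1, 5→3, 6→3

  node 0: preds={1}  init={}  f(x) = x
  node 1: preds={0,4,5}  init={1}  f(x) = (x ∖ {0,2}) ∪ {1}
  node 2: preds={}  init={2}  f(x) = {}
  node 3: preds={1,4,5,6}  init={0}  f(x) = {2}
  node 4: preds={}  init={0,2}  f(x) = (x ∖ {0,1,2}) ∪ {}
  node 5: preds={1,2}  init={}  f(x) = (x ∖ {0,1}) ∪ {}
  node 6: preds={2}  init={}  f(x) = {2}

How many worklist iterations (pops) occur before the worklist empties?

Worklist (9 pops):
  #1 pop 0: in={1} → {1} (was {}); enqueue []
  #2 pop 1: in={0,1,2} → {1} (no change)
  #3 pop 2: in={} → {2} (no change)
  #4 pop 3: in={0,1,2} → {0,2} (was {0}); enqueue []
  #5 pop 4: in={} → {0,2} (no change)
  #6 pop 5: in={1,2} → {2} (was {}); enqueue [1,3]
  #7 pop 6: in={2} → {2} (was {}); enqueue []
  #8 pop 1: in={0,1,2} → {1} (no change)
  #9 pop 3: in={0,1,2} → {0,2} (no change)

Fixpoint:
  val[0] = {1}
  val[1] = {1}
  val[2] = {2}
  val[3] = {0,2}
  val[4] = {0,2}
  val[5] = {2}
  val[6] = {2}

9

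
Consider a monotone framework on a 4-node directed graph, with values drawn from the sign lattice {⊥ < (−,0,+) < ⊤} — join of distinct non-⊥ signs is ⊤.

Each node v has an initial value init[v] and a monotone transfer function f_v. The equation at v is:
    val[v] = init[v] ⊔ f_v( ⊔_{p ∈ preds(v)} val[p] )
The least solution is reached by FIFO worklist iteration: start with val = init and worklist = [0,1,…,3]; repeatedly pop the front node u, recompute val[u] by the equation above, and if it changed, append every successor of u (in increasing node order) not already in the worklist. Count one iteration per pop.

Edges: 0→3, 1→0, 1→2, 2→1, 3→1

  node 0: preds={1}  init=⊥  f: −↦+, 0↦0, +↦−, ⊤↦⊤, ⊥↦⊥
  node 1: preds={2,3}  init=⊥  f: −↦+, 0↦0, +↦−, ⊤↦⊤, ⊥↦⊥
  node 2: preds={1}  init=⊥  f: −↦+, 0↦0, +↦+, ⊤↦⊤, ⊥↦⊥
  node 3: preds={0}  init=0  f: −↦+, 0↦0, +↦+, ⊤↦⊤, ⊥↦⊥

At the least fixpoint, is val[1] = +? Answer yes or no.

no

Iteration log — 7 steps:
  step 1. node 0  ⊔preds=⊥  new=⊥  stable
  step 2. node 1  ⊔preds=0  new=0  old=⊥  +wl: 0
  step 3. node 2  ⊔preds=0  new=0  old=⊥  +wl: 1
  step 4. node 3  ⊔preds=⊥  new=0  stable
  step 5. node 0  ⊔preds=0  new=0  old=⊥  +wl: 3
  step 6. node 1  ⊔preds=0  new=0  stable
  step 7. node 3  ⊔preds=0  new=0  stable

Least fixpoint reached:
  node 0: 0
  node 1: 0
  node 2: 0
  node 3: 0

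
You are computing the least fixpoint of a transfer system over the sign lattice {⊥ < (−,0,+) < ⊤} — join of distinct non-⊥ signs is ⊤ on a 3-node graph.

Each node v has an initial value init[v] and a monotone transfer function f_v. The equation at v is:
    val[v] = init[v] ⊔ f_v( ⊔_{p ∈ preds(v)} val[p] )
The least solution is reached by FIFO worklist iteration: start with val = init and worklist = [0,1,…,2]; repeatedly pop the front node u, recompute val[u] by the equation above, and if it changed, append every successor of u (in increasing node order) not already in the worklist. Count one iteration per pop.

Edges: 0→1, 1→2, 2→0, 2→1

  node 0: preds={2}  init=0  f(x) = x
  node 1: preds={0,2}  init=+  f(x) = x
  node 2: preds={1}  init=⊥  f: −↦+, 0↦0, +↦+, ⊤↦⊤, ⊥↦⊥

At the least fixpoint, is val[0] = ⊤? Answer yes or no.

Iteration log — 5 steps:
  step 1. node 0  ⊔preds=⊥  new=0  stable
  step 2. node 1  ⊔preds=0  new=⊤  old=+  +wl: 
  step 3. node 2  ⊔preds=⊤  new=⊤  old=⊥  +wl: 0,1
  step 4. node 0  ⊔preds=⊤  new=⊤  old=0  +wl: 
  step 5. node 1  ⊔preds=⊤  new=⊤  stable

Least fixpoint reached:
  node 0: ⊤
  node 1: ⊤
  node 2: ⊤

yes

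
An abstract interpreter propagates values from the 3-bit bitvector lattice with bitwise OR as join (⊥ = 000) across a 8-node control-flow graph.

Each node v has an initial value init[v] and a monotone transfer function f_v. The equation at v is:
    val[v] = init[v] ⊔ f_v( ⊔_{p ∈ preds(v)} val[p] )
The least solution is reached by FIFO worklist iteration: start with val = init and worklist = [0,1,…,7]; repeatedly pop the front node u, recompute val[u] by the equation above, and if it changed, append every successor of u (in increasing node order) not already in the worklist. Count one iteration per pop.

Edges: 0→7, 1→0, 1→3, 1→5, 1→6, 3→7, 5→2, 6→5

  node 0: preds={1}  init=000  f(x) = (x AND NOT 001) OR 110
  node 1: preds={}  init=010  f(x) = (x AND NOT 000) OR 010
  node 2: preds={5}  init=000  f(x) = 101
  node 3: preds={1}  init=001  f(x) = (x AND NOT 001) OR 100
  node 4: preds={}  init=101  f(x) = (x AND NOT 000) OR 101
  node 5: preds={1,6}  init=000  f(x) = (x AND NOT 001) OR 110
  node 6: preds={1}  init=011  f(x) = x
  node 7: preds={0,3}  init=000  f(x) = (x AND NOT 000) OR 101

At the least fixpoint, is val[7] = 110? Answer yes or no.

Worklist (9 pops):
  #1 pop 0: in=010 → 110 (was 000); enqueue []
  #2 pop 1: in=000 → 010 (no change)
  #3 pop 2: in=000 → 101 (was 000); enqueue []
  #4 pop 3: in=010 → 111 (was 001); enqueue []
  #5 pop 4: in=000 → 101 (no change)
  #6 pop 5: in=011 → 110 (was 000); enqueue [2]
  #7 pop 6: in=010 → 011 (no change)
  #8 pop 7: in=111 → 111 (was 000); enqueue []
  #9 pop 2: in=110 → 101 (no change)

Fixpoint:
  val[0] = 110
  val[1] = 010
  val[2] = 101
  val[3] = 111
  val[4] = 101
  val[5] = 110
  val[6] = 011
  val[7] = 111

no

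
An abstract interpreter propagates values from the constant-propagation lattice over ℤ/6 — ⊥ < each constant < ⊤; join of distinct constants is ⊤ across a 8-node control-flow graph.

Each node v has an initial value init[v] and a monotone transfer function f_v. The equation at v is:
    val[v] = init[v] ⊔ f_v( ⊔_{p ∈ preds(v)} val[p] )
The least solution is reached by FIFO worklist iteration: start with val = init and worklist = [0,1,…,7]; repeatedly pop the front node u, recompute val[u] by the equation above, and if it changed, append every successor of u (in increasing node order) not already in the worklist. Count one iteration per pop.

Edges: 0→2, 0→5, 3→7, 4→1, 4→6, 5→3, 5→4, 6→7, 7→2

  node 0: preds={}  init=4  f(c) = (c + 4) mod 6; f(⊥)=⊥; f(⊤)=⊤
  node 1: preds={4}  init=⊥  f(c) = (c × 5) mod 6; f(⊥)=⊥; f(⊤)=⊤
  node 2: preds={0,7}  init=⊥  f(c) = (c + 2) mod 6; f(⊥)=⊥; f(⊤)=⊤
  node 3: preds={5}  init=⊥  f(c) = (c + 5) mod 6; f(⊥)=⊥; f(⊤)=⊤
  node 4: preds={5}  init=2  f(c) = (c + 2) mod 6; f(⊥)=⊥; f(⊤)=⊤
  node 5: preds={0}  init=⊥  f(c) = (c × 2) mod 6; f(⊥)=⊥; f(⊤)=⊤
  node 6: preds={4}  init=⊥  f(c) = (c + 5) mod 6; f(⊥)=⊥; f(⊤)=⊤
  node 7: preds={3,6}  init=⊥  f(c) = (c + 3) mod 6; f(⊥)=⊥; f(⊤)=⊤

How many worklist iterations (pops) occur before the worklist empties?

Iteration log — 16 steps:
  step 1. node 0  ⊔preds=⊥  new=4  stable
  step 2. node 1  ⊔preds=2  new=4  old=⊥  +wl: 
  step 3. node 2  ⊔preds=4  new=0  old=⊥  +wl: 
  step 4. node 3  ⊔preds=⊥  new=⊥  stable
  step 5. node 4  ⊔preds=⊥  new=2  stable
  step 6. node 5  ⊔preds=4  new=2  old=⊥  +wl: 3,4
  step 7. node 6  ⊔preds=2  new=1  old=⊥  +wl: 
  step 8. node 7  ⊔preds=1  new=4  old=⊥  +wl: 2
  step 9. node 3  ⊔preds=2  new=1  old=⊥  +wl: 7
  step 10. node 4  ⊔preds=2  new=⊤  old=2  +wl: 1,6
  step 11. node 2  ⊔preds=4  new=0  stable
  step 12. node 7  ⊔preds=1  new=4  stable
  step 13. node 1  ⊔preds=⊤  new=⊤  old=4  +wl: 
  step 14. node 6  ⊔preds=⊤  new=⊤  old=1  +wl: 7
  step 15. node 7  ⊔preds=⊤  new=⊤  old=4  +wl: 2
  step 16. node 2  ⊔preds=⊤  new=⊤  old=0  +wl: 

Least fixpoint reached:
  node 0: 4
  node 1: ⊤
  node 2: ⊤
  node 3: 1
  node 4: ⊤
  node 5: 2
  node 6: ⊤
  node 7: ⊤

16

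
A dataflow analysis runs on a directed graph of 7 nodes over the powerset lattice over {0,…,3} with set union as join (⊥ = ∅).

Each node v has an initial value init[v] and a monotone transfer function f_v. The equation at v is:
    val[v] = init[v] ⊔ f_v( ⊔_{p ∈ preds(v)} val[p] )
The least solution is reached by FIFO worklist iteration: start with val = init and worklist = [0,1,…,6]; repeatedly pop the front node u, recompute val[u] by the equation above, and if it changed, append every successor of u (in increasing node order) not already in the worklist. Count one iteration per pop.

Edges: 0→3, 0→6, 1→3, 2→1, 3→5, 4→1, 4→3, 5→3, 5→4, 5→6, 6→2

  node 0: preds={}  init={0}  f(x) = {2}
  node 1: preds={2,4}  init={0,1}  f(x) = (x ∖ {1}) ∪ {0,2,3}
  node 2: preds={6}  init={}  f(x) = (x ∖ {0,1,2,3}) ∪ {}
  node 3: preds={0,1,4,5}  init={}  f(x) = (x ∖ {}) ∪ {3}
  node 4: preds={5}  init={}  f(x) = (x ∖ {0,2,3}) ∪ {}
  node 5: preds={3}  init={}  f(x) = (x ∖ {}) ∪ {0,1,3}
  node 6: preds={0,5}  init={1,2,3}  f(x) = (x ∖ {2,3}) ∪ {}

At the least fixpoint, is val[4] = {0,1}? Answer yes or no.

Worklist (12 pops):
  #1 pop 0: in={} → {0,2} (was {0}); enqueue []
  #2 pop 1: in={} → {0,1,2,3} (was {0,1}); enqueue []
  #3 pop 2: in={1,2,3} → {} (no change)
  #4 pop 3: in={0,1,2,3} → {0,1,2,3} (was {}); enqueue []
  #5 pop 4: in={} → {} (no change)
  #6 pop 5: in={0,1,2,3} → {0,1,2,3} (was {}); enqueue [3,4]
  #7 pop 6: in={0,1,2,3} → {0,1,2,3} (was {1,2,3}); enqueue [2]
  #8 pop 3: in={0,1,2,3} → {0,1,2,3} (no change)
  #9 pop 4: in={0,1,2,3} → {1} (was {}); enqueue [1,3]
  #10 pop 2: in={0,1,2,3} → {} (no change)
  #11 pop 1: in={1} → {0,1,2,3} (no change)
  #12 pop 3: in={0,1,2,3} → {0,1,2,3} (no change)

Fixpoint:
  val[0] = {0,2}
  val[1] = {0,1,2,3}
  val[2] = {}
  val[3] = {0,1,2,3}
  val[4] = {1}
  val[5] = {0,1,2,3}
  val[6] = {0,1,2,3}

no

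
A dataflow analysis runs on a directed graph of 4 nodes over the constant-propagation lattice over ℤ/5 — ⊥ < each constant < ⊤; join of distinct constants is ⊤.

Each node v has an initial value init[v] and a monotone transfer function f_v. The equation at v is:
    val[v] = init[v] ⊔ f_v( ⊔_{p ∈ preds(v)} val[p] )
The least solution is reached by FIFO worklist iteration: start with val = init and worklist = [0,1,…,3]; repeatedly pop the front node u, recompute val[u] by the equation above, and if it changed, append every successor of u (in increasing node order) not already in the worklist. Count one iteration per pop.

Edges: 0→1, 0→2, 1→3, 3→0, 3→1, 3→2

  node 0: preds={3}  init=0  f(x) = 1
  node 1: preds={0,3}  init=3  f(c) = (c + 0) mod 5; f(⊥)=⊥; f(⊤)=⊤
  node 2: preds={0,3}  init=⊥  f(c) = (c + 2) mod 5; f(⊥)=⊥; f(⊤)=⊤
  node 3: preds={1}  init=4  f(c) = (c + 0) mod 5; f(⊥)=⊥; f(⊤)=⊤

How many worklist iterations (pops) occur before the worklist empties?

Iteration log — 7 steps:
  step 1. node 0  ⊔preds=4  new=⊤  old=0  +wl: 
  step 2. node 1  ⊔preds=⊤  new=⊤  old=3  +wl: 
  step 3. node 2  ⊔preds=⊤  new=⊤  old=⊥  +wl: 
  step 4. node 3  ⊔preds=⊤  new=⊤  old=4  +wl: 0,1,2
  step 5. node 0  ⊔preds=⊤  new=⊤  stable
  step 6. node 1  ⊔preds=⊤  new=⊤  stable
  step 7. node 2  ⊔preds=⊤  new=⊤  stable

Least fixpoint reached:
  node 0: ⊤
  node 1: ⊤
  node 2: ⊤
  node 3: ⊤

7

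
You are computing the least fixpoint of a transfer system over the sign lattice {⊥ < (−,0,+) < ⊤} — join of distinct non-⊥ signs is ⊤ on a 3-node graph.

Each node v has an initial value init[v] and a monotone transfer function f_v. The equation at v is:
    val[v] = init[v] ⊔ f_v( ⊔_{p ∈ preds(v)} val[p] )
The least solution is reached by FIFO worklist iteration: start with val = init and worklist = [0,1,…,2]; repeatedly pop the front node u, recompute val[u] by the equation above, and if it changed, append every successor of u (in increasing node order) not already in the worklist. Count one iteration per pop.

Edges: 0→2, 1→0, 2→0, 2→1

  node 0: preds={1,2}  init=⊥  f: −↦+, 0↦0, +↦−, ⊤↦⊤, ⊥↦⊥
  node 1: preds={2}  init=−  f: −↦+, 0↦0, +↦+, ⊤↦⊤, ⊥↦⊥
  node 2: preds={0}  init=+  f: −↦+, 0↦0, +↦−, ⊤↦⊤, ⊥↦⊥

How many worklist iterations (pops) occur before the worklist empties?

Iteration log — 5 steps:
  step 1. node 0  ⊔preds=⊤  new=⊤  old=⊥  +wl: 
  step 2. node 1  ⊔preds=+  new=⊤  old=−  +wl: 0
  step 3. node 2  ⊔preds=⊤  new=⊤  old=+  +wl: 1
  step 4. node 0  ⊔preds=⊤  new=⊤  stable
  step 5. node 1  ⊔preds=⊤  new=⊤  stable

Least fixpoint reached:
  node 0: ⊤
  node 1: ⊤
  node 2: ⊤

5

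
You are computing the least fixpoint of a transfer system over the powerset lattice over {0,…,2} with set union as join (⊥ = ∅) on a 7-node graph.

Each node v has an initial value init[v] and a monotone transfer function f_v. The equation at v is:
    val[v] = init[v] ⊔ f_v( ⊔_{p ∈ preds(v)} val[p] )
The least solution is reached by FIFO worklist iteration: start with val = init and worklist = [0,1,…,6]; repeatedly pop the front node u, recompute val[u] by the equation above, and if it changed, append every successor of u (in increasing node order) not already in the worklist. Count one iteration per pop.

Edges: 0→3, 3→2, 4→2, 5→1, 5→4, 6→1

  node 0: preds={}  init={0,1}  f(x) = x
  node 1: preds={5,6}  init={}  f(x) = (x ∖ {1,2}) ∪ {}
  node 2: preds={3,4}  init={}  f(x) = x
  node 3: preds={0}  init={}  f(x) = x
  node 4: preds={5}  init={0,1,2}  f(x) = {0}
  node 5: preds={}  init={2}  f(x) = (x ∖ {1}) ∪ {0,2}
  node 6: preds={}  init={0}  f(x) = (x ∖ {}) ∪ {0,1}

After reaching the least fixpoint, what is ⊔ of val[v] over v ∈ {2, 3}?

Worklist (10 pops):
  #1 pop 0: in={} → {0,1} (no change)
  #2 pop 1: in={0,2} → {0} (was {}); enqueue []
  #3 pop 2: in={0,1,2} → {0,1,2} (was {}); enqueue []
  #4 pop 3: in={0,1} → {0,1} (was {}); enqueue [2]
  #5 pop 4: in={2} → {0,1,2} (no change)
  #6 pop 5: in={} → {0,2} (was {2}); enqueue [1,4]
  #7 pop 6: in={} → {0,1} (was {0}); enqueue []
  #8 pop 2: in={0,1,2} → {0,1,2} (no change)
  #9 pop 1: in={0,1,2} → {0} (no change)
  #10 pop 4: in={0,2} → {0,1,2} (no change)

Fixpoint:
  val[0] = {0,1}
  val[1] = {0}
  val[2] = {0,1,2}
  val[3] = {0,1}
  val[4] = {0,1,2}
  val[5] = {0,2}
  val[6] = {0,1}

{0,1,2}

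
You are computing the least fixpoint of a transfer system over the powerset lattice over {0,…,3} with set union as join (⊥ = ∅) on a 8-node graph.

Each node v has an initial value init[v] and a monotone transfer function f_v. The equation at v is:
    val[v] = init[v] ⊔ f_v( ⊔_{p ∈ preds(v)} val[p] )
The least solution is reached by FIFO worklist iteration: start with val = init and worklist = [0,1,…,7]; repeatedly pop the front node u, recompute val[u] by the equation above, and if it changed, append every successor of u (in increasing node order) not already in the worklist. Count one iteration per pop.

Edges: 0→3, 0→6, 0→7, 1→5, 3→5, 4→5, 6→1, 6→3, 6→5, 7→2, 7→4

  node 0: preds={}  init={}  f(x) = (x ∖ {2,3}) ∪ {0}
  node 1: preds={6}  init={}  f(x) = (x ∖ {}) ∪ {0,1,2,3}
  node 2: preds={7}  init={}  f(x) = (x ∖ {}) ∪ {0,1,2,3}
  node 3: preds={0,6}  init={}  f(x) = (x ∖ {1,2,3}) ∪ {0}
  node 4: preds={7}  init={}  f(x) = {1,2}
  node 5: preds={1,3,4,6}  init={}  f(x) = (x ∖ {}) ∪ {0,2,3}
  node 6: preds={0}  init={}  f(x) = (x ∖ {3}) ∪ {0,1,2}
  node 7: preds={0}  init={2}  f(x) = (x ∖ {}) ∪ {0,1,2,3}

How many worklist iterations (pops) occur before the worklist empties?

13

Worklist (13 pops):
  #1 pop 0: in={} → {0} (was {}); enqueue []
  #2 pop 1: in={} → {0,1,2,3} (was {}); enqueue []
  #3 pop 2: in={2} → {0,1,2,3} (was {}); enqueue []
  #4 pop 3: in={0} → {0} (was {}); enqueue []
  #5 pop 4: in={2} → {1,2} (was {}); enqueue []
  #6 pop 5: in={0,1,2,3} → {0,1,2,3} (was {}); enqueue []
  #7 pop 6: in={0} → {0,1,2} (was {}); enqueue [1,3,5]
  #8 pop 7: in={0} → {0,1,2,3} (was {2}); enqueue [2,4]
  #9 pop 1: in={0,1,2} → {0,1,2,3} (no change)
  #10 pop 3: in={0,1,2} → {0} (no change)
  #11 pop 5: in={0,1,2,3} → {0,1,2,3} (no change)
  #12 pop 2: in={0,1,2,3} → {0,1,2,3} (no change)
  #13 pop 4: in={0,1,2,3} → {1,2} (no change)

Fixpoint:
  val[0] = {0}
  val[1] = {0,1,2,3}
  val[2] = {0,1,2,3}
  val[3] = {0}
  val[4] = {1,2}
  val[5] = {0,1,2,3}
  val[6] = {0,1,2}
  val[7] = {0,1,2,3}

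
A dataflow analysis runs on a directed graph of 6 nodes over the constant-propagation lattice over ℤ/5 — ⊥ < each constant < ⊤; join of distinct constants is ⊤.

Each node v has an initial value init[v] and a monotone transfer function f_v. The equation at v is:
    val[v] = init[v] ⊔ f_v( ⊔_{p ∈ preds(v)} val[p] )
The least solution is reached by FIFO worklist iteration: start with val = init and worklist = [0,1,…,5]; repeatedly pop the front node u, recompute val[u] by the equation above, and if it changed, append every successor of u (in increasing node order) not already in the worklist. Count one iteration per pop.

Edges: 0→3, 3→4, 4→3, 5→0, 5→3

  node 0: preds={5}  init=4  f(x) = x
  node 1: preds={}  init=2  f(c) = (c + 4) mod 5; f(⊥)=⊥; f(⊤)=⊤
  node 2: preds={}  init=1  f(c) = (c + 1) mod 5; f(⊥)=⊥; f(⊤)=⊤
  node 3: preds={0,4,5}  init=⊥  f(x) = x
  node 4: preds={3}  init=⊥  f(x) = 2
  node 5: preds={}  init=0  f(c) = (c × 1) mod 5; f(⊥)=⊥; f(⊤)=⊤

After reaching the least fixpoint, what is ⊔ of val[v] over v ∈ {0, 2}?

⊤

Trace (7 dequeues):
  [1] u=0 | in 0 | out ⊤ | prev 4 | push {}
  [2] u=1 | in ⊥ | out 2 | ==
  [3] u=2 | in ⊥ | out 1 | ==
  [4] u=3 | in ⊤ | out ⊤ | prev ⊥ | push {}
  [5] u=4 | in ⊤ | out 2 | prev ⊥ | push {3}
  [6] u=5 | in ⊥ | out 0 | ==
  [7] u=3 | in ⊤ | out ⊤ | ==

Converged values:
  [0] ⊤
  [1] 2
  [2] 1
  [3] ⊤
  [4] 2
  [5] 0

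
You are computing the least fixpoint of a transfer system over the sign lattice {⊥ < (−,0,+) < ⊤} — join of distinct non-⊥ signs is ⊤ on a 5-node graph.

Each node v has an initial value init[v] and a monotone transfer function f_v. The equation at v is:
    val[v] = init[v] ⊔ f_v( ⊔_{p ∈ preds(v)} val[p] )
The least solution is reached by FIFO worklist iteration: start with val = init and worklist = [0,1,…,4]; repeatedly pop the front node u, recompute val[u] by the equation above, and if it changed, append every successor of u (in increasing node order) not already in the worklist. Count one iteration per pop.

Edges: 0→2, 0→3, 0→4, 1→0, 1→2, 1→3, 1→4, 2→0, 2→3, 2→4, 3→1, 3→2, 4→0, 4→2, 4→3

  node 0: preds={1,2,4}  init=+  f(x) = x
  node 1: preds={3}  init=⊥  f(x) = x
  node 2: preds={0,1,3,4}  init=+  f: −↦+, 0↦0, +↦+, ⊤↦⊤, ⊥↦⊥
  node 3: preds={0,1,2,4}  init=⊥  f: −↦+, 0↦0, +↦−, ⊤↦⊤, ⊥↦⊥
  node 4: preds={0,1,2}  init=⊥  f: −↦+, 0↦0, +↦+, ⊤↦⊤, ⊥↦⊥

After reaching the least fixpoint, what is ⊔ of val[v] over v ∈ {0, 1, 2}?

Trace (16 dequeues):
  [1] u=0 | in + | out + | ==
  [2] u=1 | in ⊥ | out ⊥ | ==
  [3] u=2 | in + | out + | ==
  [4] u=3 | in + | out − | prev ⊥ | push {1,2}
  [5] u=4 | in + | out + | prev ⊥ | push {0,3}
  [6] u=1 | in − | out − | prev ⊥ | push {4}
  [7] u=2 | in ⊤ | out ⊤ | prev + | push {}
  [8] u=0 | in ⊤ | out ⊤ | prev + | push {2}
  [9] u=3 | in ⊤ | out ⊤ | prev − | push {1}
  [10] u=4 | in ⊤ | out ⊤ | prev + | push {0,3}
  [11] u=2 | in ⊤ | out ⊤ | ==
  [12] u=1 | in ⊤ | out ⊤ | prev − | push {2,4}
  [13] u=0 | in ⊤ | out ⊤ | ==
  [14] u=3 | in ⊤ | out ⊤ | ==
  [15] u=2 | in ⊤ | out ⊤ | ==
  [16] u=4 | in ⊤ | out ⊤ | ==

Converged values:
  [0] ⊤
  [1] ⊤
  [2] ⊤
  [3] ⊤
  [4] ⊤

⊤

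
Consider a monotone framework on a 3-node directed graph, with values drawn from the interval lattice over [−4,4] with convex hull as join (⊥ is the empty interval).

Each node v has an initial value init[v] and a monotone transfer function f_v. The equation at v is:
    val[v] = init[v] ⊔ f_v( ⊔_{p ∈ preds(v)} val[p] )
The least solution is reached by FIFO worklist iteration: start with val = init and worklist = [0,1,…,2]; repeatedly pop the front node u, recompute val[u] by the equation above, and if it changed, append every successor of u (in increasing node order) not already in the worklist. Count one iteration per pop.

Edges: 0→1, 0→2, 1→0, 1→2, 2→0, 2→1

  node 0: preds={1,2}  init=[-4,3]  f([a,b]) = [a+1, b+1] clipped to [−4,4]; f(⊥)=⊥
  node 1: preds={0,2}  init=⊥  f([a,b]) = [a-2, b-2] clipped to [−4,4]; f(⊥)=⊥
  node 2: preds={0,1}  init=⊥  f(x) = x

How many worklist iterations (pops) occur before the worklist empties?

8

Iteration log — 8 steps:
  step 1. node 0  ⊔preds=⊥  new=[-4,3]  stable
  step 2. node 1  ⊔preds=[-4,3]  new=[-4,1]  old=⊥  +wl: 0
  step 3. node 2  ⊔preds=[-4,3]  new=[-4,3]  old=⊥  +wl: 1
  step 4. node 0  ⊔preds=[-4,3]  new=[-4,4]  old=[-4,3]  +wl: 2
  step 5. node 1  ⊔preds=[-4,4]  new=[-4,2]  old=[-4,1]  +wl: 0
  step 6. node 2  ⊔preds=[-4,4]  new=[-4,4]  old=[-4,3]  +wl: 1
  step 7. node 0  ⊔preds=[-4,4]  new=[-4,4]  stable
  step 8. node 1  ⊔preds=[-4,4]  new=[-4,2]  stable

Least fixpoint reached:
  node 0: [-4,4]
  node 1: [-4,2]
  node 2: [-4,4]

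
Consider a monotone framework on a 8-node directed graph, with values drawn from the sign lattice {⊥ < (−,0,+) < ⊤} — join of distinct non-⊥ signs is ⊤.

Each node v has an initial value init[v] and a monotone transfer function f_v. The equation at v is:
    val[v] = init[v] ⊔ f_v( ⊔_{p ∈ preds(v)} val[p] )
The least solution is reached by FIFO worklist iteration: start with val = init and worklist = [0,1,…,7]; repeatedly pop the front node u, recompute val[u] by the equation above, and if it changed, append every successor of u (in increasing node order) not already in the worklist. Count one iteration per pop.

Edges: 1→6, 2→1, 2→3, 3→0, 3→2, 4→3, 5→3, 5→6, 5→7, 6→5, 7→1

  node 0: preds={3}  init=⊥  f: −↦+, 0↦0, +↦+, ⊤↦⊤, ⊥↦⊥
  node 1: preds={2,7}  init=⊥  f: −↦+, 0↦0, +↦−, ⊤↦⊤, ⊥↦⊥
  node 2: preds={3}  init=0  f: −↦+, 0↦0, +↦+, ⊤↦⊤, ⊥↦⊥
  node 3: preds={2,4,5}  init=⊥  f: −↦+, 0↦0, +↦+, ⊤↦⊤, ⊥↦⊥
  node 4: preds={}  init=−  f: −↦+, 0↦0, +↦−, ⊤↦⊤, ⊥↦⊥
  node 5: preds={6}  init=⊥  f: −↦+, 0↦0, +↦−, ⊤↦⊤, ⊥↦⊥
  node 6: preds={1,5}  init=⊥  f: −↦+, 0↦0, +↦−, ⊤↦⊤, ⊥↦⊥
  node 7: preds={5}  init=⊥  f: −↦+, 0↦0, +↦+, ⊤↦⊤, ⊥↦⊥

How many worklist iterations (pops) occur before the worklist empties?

Iteration log — 21 steps:
  step 1. node 0  ⊔preds=⊥  new=⊥  stable
  step 2. node 1  ⊔preds=0  new=0  old=⊥  +wl: 
  step 3. node 2  ⊔preds=⊥  new=0  stable
  step 4. node 3  ⊔preds=⊤  new=⊤  old=⊥  +wl: 0,2
  step 5. node 4  ⊔preds=⊥  new=−  stable
  step 6. node 5  ⊔preds=⊥  new=⊥  stable
  step 7. node 6  ⊔preds=0  new=0  old=⊥  +wl: 5
  step 8. node 7  ⊔preds=⊥  new=⊥  stable
  step 9. node 0  ⊔preds=⊤  new=⊤  old=⊥  +wl: 
  step 10. node 2  ⊔preds=⊤  new=⊤  old=0  +wl: 1,3
  step 11. node 5  ⊔preds=0  new=0  old=⊥  +wl: 6,7
  step 12. node 1  ⊔preds=⊤  new=⊤  old=0  +wl: 
  step 13. node 3  ⊔preds=⊤  new=⊤  stable
  step 14. node 6  ⊔preds=⊤  new=⊤  old=0  +wl: 5
  step 15. node 7  ⊔preds=0  new=0  old=⊥  +wl: 1
  step 16. node 5  ⊔preds=⊤  new=⊤  old=0  +wl: 3,6,7
  step 17. node 1  ⊔preds=⊤  new=⊤  stable
  step 18. node 3  ⊔preds=⊤  new=⊤  stable
  step 19. node 6  ⊔preds=⊤  new=⊤  stable
  step 20. node 7  ⊔preds=⊤  new=⊤  old=0  +wl: 1
  step 21. node 1  ⊔preds=⊤  new=⊤  stable

Least fixpoint reached:
  node 0: ⊤
  node 1: ⊤
  node 2: ⊤
  node 3: ⊤
  node 4: −
  node 5: ⊤
  node 6: ⊤
  node 7: ⊤

21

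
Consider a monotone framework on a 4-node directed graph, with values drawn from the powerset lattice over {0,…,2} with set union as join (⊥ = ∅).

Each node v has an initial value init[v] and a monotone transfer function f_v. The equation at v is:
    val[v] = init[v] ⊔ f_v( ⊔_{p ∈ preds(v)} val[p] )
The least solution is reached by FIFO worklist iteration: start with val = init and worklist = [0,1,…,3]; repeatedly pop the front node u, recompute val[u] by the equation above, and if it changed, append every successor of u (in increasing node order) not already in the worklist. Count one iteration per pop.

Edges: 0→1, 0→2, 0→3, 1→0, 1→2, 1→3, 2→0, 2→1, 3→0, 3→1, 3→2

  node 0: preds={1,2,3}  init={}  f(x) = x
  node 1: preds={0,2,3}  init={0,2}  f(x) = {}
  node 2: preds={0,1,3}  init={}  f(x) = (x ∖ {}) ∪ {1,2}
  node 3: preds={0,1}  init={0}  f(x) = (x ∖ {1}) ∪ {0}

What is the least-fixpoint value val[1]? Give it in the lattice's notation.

{0,2}

Iteration log — 8 steps:
  step 1. node 0  ⊔preds={0,2}  new={0,2}  old={}  +wl: 
  step 2. node 1  ⊔preds={0,2}  new={0,2}  stable
  step 3. node 2  ⊔preds={0,2}  new={0,1,2}  old={}  +wl: 0,1
  step 4. node 3  ⊔preds={0,2}  new={0,2}  old={0}  +wl: 2
  step 5. node 0  ⊔preds={0,1,2}  new={0,1,2}  old={0,2}  +wl: 3
  step 6. node 1  ⊔preds={0,1,2}  new={0,2}  stable
  step 7. node 2  ⊔preds={0,1,2}  new={0,1,2}  stable
  step 8. node 3  ⊔preds={0,1,2}  new={0,2}  stable

Least fixpoint reached:
  node 0: {0,1,2}
  node 1: {0,2}
  node 2: {0,1,2}
  node 3: {0,2}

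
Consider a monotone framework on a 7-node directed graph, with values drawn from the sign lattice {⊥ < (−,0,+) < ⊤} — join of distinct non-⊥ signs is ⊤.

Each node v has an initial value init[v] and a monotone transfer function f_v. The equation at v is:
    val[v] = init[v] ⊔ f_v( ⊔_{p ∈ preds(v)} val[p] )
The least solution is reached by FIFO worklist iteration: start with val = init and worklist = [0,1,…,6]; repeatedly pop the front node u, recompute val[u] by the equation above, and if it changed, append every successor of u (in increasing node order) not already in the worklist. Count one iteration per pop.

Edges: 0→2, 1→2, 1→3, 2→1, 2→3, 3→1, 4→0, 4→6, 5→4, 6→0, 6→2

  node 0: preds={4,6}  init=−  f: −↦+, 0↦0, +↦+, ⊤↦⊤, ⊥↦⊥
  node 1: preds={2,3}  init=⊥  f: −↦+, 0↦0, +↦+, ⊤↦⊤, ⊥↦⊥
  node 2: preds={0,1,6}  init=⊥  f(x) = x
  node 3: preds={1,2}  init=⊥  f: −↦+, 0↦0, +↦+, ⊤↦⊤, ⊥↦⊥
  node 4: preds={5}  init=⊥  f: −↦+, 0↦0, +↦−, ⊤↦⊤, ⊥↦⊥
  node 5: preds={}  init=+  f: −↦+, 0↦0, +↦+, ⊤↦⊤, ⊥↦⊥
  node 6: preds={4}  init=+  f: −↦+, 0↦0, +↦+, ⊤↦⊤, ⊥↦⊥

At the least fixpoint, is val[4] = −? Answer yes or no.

yes

Worklist (11 pops):
  #1 pop 0: in=+ → ⊤ (was −); enqueue []
  #2 pop 1: in=⊥ → ⊥ (no change)
  #3 pop 2: in=⊤ → ⊤ (was ⊥); enqueue [1]
  #4 pop 3: in=⊤ → ⊤ (was ⊥); enqueue []
  #5 pop 4: in=+ → − (was ⊥); enqueue [0]
  #6 pop 5: in=⊥ → + (no change)
  #7 pop 6: in=− → + (no change)
  #8 pop 1: in=⊤ → ⊤ (was ⊥); enqueue [2,3]
  #9 pop 0: in=⊤ → ⊤ (no change)
  #10 pop 2: in=⊤ → ⊤ (no change)
  #11 pop 3: in=⊤ → ⊤ (no change)

Fixpoint:
  val[0] = ⊤
  val[1] = ⊤
  val[2] = ⊤
  val[3] = ⊤
  val[4] = −
  val[5] = +
  val[6] = +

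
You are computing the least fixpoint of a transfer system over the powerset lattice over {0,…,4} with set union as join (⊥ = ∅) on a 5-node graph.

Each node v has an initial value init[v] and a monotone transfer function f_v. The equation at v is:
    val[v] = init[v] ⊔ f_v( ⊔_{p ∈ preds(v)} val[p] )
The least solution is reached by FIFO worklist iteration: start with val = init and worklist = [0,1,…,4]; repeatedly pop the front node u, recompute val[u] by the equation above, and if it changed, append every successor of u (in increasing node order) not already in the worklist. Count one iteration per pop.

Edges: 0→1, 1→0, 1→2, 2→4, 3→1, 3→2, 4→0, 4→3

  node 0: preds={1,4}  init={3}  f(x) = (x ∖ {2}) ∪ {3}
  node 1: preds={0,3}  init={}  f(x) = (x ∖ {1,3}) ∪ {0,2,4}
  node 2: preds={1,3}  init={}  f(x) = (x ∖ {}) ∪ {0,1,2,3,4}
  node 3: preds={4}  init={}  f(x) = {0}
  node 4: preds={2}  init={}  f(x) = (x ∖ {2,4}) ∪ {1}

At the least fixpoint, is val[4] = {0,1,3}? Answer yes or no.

yes

Worklist (9 pops):
  #1 pop 0: in={} → {3} (no change)
  #2 pop 1: in={3} → {0,2,4} (was {}); enqueue [0]
  #3 pop 2: in={0,2,4} → {0,1,2,3,4} (was {}); enqueue []
  #4 pop 3: in={} → {0} (was {}); enqueue [1,2]
  #5 pop 4: in={0,1,2,3,4} → {0,1,3} (was {}); enqueue [3]
  #6 pop 0: in={0,1,2,3,4} → {0,1,3,4} (was {3}); enqueue []
  #7 pop 1: in={0,1,3,4} → {0,2,4} (no change)
  #8 pop 2: in={0,2,4} → {0,1,2,3,4} (no change)
  #9 pop 3: in={0,1,3} → {0} (no change)

Fixpoint:
  val[0] = {0,1,3,4}
  val[1] = {0,2,4}
  val[2] = {0,1,2,3,4}
  val[3] = {0}
  val[4] = {0,1,3}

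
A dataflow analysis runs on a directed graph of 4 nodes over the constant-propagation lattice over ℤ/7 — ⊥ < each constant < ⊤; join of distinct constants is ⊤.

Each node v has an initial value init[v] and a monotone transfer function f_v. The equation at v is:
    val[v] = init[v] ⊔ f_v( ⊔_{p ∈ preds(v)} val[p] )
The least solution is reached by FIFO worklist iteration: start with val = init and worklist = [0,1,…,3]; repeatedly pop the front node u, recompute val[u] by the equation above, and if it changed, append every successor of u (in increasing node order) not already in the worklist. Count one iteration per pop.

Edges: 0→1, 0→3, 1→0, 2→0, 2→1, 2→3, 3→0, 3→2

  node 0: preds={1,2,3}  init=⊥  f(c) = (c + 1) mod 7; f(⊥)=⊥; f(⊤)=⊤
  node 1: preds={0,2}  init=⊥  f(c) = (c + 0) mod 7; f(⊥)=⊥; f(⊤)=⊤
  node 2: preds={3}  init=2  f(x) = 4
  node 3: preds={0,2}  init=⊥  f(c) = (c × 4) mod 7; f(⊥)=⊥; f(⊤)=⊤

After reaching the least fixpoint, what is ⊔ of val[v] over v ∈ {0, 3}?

⊤

Iteration log — 8 steps:
  step 1. node 0  ⊔preds=2  new=3  old=⊥  +wl: 
  step 2. node 1  ⊔preds=⊤  new=⊤  old=⊥  +wl: 0
  step 3. node 2  ⊔preds=⊥  new=⊤  old=2  +wl: 1
  step 4. node 3  ⊔preds=⊤  new=⊤  old=⊥  +wl: 2
  step 5. node 0  ⊔preds=⊤  new=⊤  old=3  +wl: 3
  step 6. node 1  ⊔preds=⊤  new=⊤  stable
  step 7. node 2  ⊔preds=⊤  new=⊤  stable
  step 8. node 3  ⊔preds=⊤  new=⊤  stable

Least fixpoint reached:
  node 0: ⊤
  node 1: ⊤
  node 2: ⊤
  node 3: ⊤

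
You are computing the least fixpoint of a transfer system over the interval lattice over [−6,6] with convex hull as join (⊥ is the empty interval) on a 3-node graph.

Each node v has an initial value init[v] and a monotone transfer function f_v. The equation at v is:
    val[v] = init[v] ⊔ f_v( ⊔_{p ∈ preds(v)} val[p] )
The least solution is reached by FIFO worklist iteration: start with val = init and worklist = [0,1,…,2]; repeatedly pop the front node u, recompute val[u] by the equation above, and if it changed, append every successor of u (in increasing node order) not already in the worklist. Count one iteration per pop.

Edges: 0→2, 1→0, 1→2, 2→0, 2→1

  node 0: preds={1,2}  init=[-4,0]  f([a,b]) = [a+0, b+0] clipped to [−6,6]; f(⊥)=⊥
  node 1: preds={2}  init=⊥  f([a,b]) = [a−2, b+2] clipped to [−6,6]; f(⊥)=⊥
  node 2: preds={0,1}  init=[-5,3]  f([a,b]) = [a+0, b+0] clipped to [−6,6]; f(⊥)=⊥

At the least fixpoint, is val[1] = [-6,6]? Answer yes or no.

yes

Iteration log — 9 steps:
  step 1. node 0  ⊔preds=[-5,3]  new=[-5,3]  old=[-4,0]  +wl: 
  step 2. node 1  ⊔preds=[-5,3]  new=[-6,5]  old=⊥  +wl: 0
  step 3. node 2  ⊔preds=[-6,5]  new=[-6,5]  old=[-5,3]  +wl: 1
  step 4. node 0  ⊔preds=[-6,5]  new=[-6,5]  old=[-5,3]  +wl: 2
  step 5. node 1  ⊔preds=[-6,5]  new=[-6,6]  old=[-6,5]  +wl: 0
  step 6. node 2  ⊔preds=[-6,6]  new=[-6,6]  old=[-6,5]  +wl: 1
  step 7. node 0  ⊔preds=[-6,6]  new=[-6,6]  old=[-6,5]  +wl: 2
  step 8. node 1  ⊔preds=[-6,6]  new=[-6,6]  stable
  step 9. node 2  ⊔preds=[-6,6]  new=[-6,6]  stable

Least fixpoint reached:
  node 0: [-6,6]
  node 1: [-6,6]
  node 2: [-6,6]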